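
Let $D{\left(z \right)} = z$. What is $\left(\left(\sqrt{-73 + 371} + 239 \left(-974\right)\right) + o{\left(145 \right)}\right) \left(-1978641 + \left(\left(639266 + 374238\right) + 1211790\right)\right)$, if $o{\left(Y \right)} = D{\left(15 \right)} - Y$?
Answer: $-57449430148 + 246653 \sqrt{298} \approx -5.7445 \cdot 10^{10}$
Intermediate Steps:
$o{\left(Y \right)} = 15 - Y$
$\left(\left(\sqrt{-73 + 371} + 239 \left(-974\right)\right) + o{\left(145 \right)}\right) \left(-1978641 + \left(\left(639266 + 374238\right) + 1211790\right)\right) = \left(\left(\sqrt{-73 + 371} + 239 \left(-974\right)\right) + \left(15 - 145\right)\right) \left(-1978641 + \left(\left(639266 + 374238\right) + 1211790\right)\right) = \left(\left(\sqrt{298} - 232786\right) + \left(15 - 145\right)\right) \left(-1978641 + \left(1013504 + 1211790\right)\right) = \left(\left(-232786 + \sqrt{298}\right) - 130\right) \left(-1978641 + 2225294\right) = \left(-232916 + \sqrt{298}\right) 246653 = -57449430148 + 246653 \sqrt{298}$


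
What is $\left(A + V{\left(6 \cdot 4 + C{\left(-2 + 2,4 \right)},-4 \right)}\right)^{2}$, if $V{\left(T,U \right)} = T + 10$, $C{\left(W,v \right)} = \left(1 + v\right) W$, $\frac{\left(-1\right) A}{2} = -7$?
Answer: $2304$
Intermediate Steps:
$A = 14$ ($A = \left(-2\right) \left(-7\right) = 14$)
$C{\left(W,v \right)} = W \left(1 + v\right)$
$V{\left(T,U \right)} = 10 + T$
$\left(A + V{\left(6 \cdot 4 + C{\left(-2 + 2,4 \right)},-4 \right)}\right)^{2} = \left(14 + \left(10 + \left(6 \cdot 4 + \left(-2 + 2\right) \left(1 + 4\right)\right)\right)\right)^{2} = \left(14 + \left(10 + \left(24 + 0 \cdot 5\right)\right)\right)^{2} = \left(14 + \left(10 + \left(24 + 0\right)\right)\right)^{2} = \left(14 + \left(10 + 24\right)\right)^{2} = \left(14 + 34\right)^{2} = 48^{2} = 2304$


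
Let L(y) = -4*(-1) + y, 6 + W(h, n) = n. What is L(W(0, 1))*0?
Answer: 0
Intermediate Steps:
W(h, n) = -6 + n
L(y) = 4 + y
L(W(0, 1))*0 = (4 + (-6 + 1))*0 = (4 - 5)*0 = -1*0 = 0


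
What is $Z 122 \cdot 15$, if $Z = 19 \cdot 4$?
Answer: $139080$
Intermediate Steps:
$Z = 76$
$Z 122 \cdot 15 = 76 \cdot 122 \cdot 15 = 9272 \cdot 15 = 139080$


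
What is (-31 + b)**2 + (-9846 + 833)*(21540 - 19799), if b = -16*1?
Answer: -15689424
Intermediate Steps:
b = -16
(-31 + b)**2 + (-9846 + 833)*(21540 - 19799) = (-31 - 16)**2 + (-9846 + 833)*(21540 - 19799) = (-47)**2 - 9013*1741 = 2209 - 15691633 = -15689424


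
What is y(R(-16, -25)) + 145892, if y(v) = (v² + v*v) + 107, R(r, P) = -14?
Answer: 146391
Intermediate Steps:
y(v) = 107 + 2*v² (y(v) = (v² + v²) + 107 = 2*v² + 107 = 107 + 2*v²)
y(R(-16, -25)) + 145892 = (107 + 2*(-14)²) + 145892 = (107 + 2*196) + 145892 = (107 + 392) + 145892 = 499 + 145892 = 146391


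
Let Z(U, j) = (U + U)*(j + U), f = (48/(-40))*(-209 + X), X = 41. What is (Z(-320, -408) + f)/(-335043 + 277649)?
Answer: -1165304/143485 ≈ -8.1214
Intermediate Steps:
f = 1008/5 (f = (48/(-40))*(-209 + 41) = (48*(-1/40))*(-168) = -6/5*(-168) = 1008/5 ≈ 201.60)
Z(U, j) = 2*U*(U + j) (Z(U, j) = (2*U)*(U + j) = 2*U*(U + j))
(Z(-320, -408) + f)/(-335043 + 277649) = (2*(-320)*(-320 - 408) + 1008/5)/(-335043 + 277649) = (2*(-320)*(-728) + 1008/5)/(-57394) = (465920 + 1008/5)*(-1/57394) = (2330608/5)*(-1/57394) = -1165304/143485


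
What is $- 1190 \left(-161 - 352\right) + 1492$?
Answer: $611962$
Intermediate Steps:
$- 1190 \left(-161 - 352\right) + 1492 = \left(-1190\right) \left(-513\right) + 1492 = 610470 + 1492 = 611962$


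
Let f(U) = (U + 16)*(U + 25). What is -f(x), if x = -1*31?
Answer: -90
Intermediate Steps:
x = -31
f(U) = (16 + U)*(25 + U)
-f(x) = -(400 + (-31)² + 41*(-31)) = -(400 + 961 - 1271) = -1*90 = -90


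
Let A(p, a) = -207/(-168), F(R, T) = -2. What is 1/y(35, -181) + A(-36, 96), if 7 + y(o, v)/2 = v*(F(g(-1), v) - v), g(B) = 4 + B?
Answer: 1117993/907368 ≈ 1.2321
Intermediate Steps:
A(p, a) = 69/56 (A(p, a) = -207*(-1/168) = 69/56)
y(o, v) = -14 + 2*v*(-2 - v) (y(o, v) = -14 + 2*(v*(-2 - v)) = -14 + 2*v*(-2 - v))
1/y(35, -181) + A(-36, 96) = 1/(-14 - 4*(-181) - 2*(-181)²) + 69/56 = 1/(-14 + 724 - 2*32761) + 69/56 = 1/(-14 + 724 - 65522) + 69/56 = 1/(-64812) + 69/56 = -1/64812 + 69/56 = 1117993/907368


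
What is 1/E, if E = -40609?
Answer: -1/40609 ≈ -2.4625e-5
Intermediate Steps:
1/E = 1/(-40609) = -1/40609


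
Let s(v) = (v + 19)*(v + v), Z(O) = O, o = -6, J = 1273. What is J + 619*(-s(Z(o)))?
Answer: 97837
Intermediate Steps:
s(v) = 2*v*(19 + v) (s(v) = (19 + v)*(2*v) = 2*v*(19 + v))
J + 619*(-s(Z(o))) = 1273 + 619*(-2*(-6)*(19 - 6)) = 1273 + 619*(-2*(-6)*13) = 1273 + 619*(-1*(-156)) = 1273 + 619*156 = 1273 + 96564 = 97837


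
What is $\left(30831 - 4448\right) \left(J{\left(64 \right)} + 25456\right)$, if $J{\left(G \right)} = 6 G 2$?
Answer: $691867792$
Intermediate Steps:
$J{\left(G \right)} = 12 G$
$\left(30831 - 4448\right) \left(J{\left(64 \right)} + 25456\right) = \left(30831 - 4448\right) \left(12 \cdot 64 + 25456\right) = 26383 \left(768 + 25456\right) = 26383 \cdot 26224 = 691867792$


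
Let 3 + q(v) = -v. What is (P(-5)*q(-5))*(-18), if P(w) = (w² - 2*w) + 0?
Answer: -1260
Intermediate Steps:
P(w) = w² - 2*w
q(v) = -3 - v
(P(-5)*q(-5))*(-18) = ((-5*(-2 - 5))*(-3 - 1*(-5)))*(-18) = ((-5*(-7))*(-3 + 5))*(-18) = (35*2)*(-18) = 70*(-18) = -1260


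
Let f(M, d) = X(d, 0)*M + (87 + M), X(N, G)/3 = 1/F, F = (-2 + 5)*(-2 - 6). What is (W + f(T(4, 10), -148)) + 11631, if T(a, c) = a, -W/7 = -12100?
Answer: 192843/2 ≈ 96422.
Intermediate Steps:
W = 84700 (W = -7*(-12100) = 84700)
F = -24 (F = 3*(-8) = -24)
X(N, G) = -⅛ (X(N, G) = 3/(-24) = 3*(-1/24) = -⅛)
f(M, d) = 87 + 7*M/8 (f(M, d) = -M/8 + (87 + M) = 87 + 7*M/8)
(W + f(T(4, 10), -148)) + 11631 = (84700 + (87 + (7/8)*4)) + 11631 = (84700 + (87 + 7/2)) + 11631 = (84700 + 181/2) + 11631 = 169581/2 + 11631 = 192843/2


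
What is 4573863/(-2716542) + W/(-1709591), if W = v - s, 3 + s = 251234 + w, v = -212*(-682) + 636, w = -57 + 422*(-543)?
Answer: -906010140233/516019528258 ≈ -1.7558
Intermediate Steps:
w = -229203 (w = -57 - 229146 = -229203)
v = 145220 (v = 144584 + 636 = 145220)
s = 22028 (s = -3 + (251234 - 229203) = -3 + 22031 = 22028)
W = 123192 (W = 145220 - 1*22028 = 145220 - 22028 = 123192)
4573863/(-2716542) + W/(-1709591) = 4573863/(-2716542) + 123192/(-1709591) = 4573863*(-1/2716542) + 123192*(-1/1709591) = -508207/301838 - 123192/1709591 = -906010140233/516019528258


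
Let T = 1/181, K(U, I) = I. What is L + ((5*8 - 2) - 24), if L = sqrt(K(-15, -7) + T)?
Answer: 14 + I*sqrt(229146)/181 ≈ 14.0 + 2.6447*I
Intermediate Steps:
T = 1/181 ≈ 0.0055249
L = I*sqrt(229146)/181 (L = sqrt(-7 + 1/181) = sqrt(-1266/181) = I*sqrt(229146)/181 ≈ 2.6447*I)
L + ((5*8 - 2) - 24) = I*sqrt(229146)/181 + ((5*8 - 2) - 24) = I*sqrt(229146)/181 + ((40 - 2) - 24) = I*sqrt(229146)/181 + (38 - 24) = I*sqrt(229146)/181 + 14 = 14 + I*sqrt(229146)/181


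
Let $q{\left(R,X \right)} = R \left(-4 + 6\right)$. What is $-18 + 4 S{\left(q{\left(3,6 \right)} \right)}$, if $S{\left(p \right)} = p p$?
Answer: $126$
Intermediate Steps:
$q{\left(R,X \right)} = 2 R$ ($q{\left(R,X \right)} = R 2 = 2 R$)
$S{\left(p \right)} = p^{2}$
$-18 + 4 S{\left(q{\left(3,6 \right)} \right)} = -18 + 4 \left(2 \cdot 3\right)^{2} = -18 + 4 \cdot 6^{2} = -18 + 4 \cdot 36 = -18 + 144 = 126$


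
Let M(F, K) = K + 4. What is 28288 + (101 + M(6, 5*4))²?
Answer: 43913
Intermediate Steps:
M(F, K) = 4 + K
28288 + (101 + M(6, 5*4))² = 28288 + (101 + (4 + 5*4))² = 28288 + (101 + (4 + 20))² = 28288 + (101 + 24)² = 28288 + 125² = 28288 + 15625 = 43913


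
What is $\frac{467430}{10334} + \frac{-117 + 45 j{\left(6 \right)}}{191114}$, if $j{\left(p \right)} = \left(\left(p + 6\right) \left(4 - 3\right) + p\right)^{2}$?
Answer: $\frac{44740938831}{987486038} \approx 45.308$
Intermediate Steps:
$j{\left(p \right)} = \left(6 + 2 p\right)^{2}$ ($j{\left(p \right)} = \left(\left(6 + p\right) 1 + p\right)^{2} = \left(\left(6 + p\right) + p\right)^{2} = \left(6 + 2 p\right)^{2}$)
$\frac{467430}{10334} + \frac{-117 + 45 j{\left(6 \right)}}{191114} = \frac{467430}{10334} + \frac{-117 + 45 \cdot 4 \left(3 + 6\right)^{2}}{191114} = 467430 \cdot \frac{1}{10334} + \left(-117 + 45 \cdot 4 \cdot 9^{2}\right) \frac{1}{191114} = \frac{233715}{5167} + \left(-117 + 45 \cdot 4 \cdot 81\right) \frac{1}{191114} = \frac{233715}{5167} + \left(-117 + 45 \cdot 324\right) \frac{1}{191114} = \frac{233715}{5167} + \left(-117 + 14580\right) \frac{1}{191114} = \frac{233715}{5167} + 14463 \cdot \frac{1}{191114} = \frac{233715}{5167} + \frac{14463}{191114} = \frac{44740938831}{987486038}$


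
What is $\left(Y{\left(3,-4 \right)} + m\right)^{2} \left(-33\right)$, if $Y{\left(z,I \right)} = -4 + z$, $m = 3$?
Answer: $-132$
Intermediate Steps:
$\left(Y{\left(3,-4 \right)} + m\right)^{2} \left(-33\right) = \left(\left(-4 + 3\right) + 3\right)^{2} \left(-33\right) = \left(-1 + 3\right)^{2} \left(-33\right) = 2^{2} \left(-33\right) = 4 \left(-33\right) = -132$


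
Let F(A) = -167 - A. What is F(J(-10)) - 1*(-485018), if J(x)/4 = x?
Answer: 484891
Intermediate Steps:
J(x) = 4*x
F(J(-10)) - 1*(-485018) = (-167 - 4*(-10)) - 1*(-485018) = (-167 - 1*(-40)) + 485018 = (-167 + 40) + 485018 = -127 + 485018 = 484891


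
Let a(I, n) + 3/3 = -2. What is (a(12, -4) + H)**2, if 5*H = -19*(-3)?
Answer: 1764/25 ≈ 70.560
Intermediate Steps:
a(I, n) = -3 (a(I, n) = -1 - 2 = -3)
H = 57/5 (H = (-19*(-3))/5 = (1/5)*57 = 57/5 ≈ 11.400)
(a(12, -4) + H)**2 = (-3 + 57/5)**2 = (42/5)**2 = 1764/25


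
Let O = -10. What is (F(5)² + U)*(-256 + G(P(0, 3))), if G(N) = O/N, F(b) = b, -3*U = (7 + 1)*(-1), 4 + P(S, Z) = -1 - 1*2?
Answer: -49302/7 ≈ -7043.1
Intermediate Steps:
P(S, Z) = -7 (P(S, Z) = -4 + (-1 - 1*2) = -4 + (-1 - 2) = -4 - 3 = -7)
U = 8/3 (U = -(7 + 1)*(-1)/3 = -8*(-1)/3 = -⅓*(-8) = 8/3 ≈ 2.6667)
G(N) = -10/N
(F(5)² + U)*(-256 + G(P(0, 3))) = (5² + 8/3)*(-256 - 10/(-7)) = (25 + 8/3)*(-256 - 10*(-⅐)) = 83*(-256 + 10/7)/3 = (83/3)*(-1782/7) = -49302/7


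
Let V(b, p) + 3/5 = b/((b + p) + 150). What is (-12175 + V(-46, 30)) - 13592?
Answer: -8632261/335 ≈ -25768.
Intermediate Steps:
V(b, p) = -3/5 + b/(150 + b + p) (V(b, p) = -3/5 + b/((b + p) + 150) = -3/5 + b/(150 + b + p))
(-12175 + V(-46, 30)) - 13592 = (-12175 + (-450 - 3*30 + 2*(-46))/(5*(150 - 46 + 30))) - 13592 = (-12175 + (1/5)*(-450 - 90 - 92)/134) - 13592 = (-12175 + (1/5)*(1/134)*(-632)) - 13592 = (-12175 - 316/335) - 13592 = -4078941/335 - 13592 = -8632261/335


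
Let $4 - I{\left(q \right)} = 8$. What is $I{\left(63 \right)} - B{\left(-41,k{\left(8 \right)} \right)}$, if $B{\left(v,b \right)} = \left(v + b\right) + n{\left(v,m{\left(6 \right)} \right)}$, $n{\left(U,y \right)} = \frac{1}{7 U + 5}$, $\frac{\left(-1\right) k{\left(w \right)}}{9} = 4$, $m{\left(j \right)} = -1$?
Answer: $\frac{20587}{282} \approx 73.004$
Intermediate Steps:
$k{\left(w \right)} = -36$ ($k{\left(w \right)} = \left(-9\right) 4 = -36$)
$I{\left(q \right)} = -4$ ($I{\left(q \right)} = 4 - 8 = -4$)
$n{\left(U,y \right)} = \frac{1}{5 + 7 U}$
$B{\left(v,b \right)} = b + v + \frac{1}{5 + 7 v}$ ($B{\left(v,b \right)} = \left(v + b\right) + \frac{1}{5 + 7 v} = \left(b + v\right) + \frac{1}{5 + 7 v} = b + v + \frac{1}{5 + 7 v}$)
$I{\left(63 \right)} - B{\left(-41,k{\left(8 \right)} \right)} = -4 - \frac{1 + \left(5 + 7 \left(-41\right)\right) \left(-36 - 41\right)}{5 + 7 \left(-41\right)} = -4 - \frac{1 + \left(5 - 287\right) \left(-77\right)}{5 - 287} = -4 - \frac{1 - -21714}{-282} = -4 - - \frac{1 + 21714}{282} = -4 - \left(- \frac{1}{282}\right) 21715 = -4 - - \frac{21715}{282} = -4 + \frac{21715}{282} = \frac{20587}{282}$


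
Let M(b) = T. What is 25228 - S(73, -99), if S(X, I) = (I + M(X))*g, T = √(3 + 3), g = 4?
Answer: 25624 - 4*√6 ≈ 25614.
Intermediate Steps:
T = √6 ≈ 2.4495
M(b) = √6
S(X, I) = 4*I + 4*√6 (S(X, I) = (I + √6)*4 = 4*I + 4*√6)
25228 - S(73, -99) = 25228 - (4*(-99) + 4*√6) = 25228 - (-396 + 4*√6) = 25228 + (396 - 4*√6) = 25624 - 4*√6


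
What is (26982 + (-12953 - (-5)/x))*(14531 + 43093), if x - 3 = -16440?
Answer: 4429262382944/5479 ≈ 8.0841e+8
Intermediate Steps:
x = -16437 (x = 3 - 16440 = -16437)
(26982 + (-12953 - (-5)/x))*(14531 + 43093) = (26982 + (-12953 - (-5)/(-16437)))*(14531 + 43093) = (26982 + (-12953 - (-5)*(-1)/16437))*57624 = (26982 + (-12953 - 1*5/16437))*57624 = (26982 + (-12953 - 5/16437))*57624 = (26982 - 212908466/16437)*57624 = (230594668/16437)*57624 = 4429262382944/5479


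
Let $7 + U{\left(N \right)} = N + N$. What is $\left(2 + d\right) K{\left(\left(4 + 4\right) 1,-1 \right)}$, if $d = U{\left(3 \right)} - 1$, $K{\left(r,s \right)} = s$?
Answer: $0$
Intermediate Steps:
$U{\left(N \right)} = -7 + 2 N$ ($U{\left(N \right)} = -7 + \left(N + N\right) = -7 + 2 N$)
$d = -2$ ($d = \left(-7 + 2 \cdot 3\right) - 1 = \left(-7 + 6\right) - 1 = -1 - 1 = -2$)
$\left(2 + d\right) K{\left(\left(4 + 4\right) 1,-1 \right)} = \left(2 - 2\right) \left(-1\right) = 0 \left(-1\right) = 0$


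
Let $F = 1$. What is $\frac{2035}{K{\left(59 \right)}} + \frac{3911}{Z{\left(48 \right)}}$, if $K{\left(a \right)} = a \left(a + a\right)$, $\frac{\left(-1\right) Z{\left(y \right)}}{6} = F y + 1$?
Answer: $- \frac{6657523}{511707} \approx -13.01$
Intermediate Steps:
$Z{\left(y \right)} = -6 - 6 y$ ($Z{\left(y \right)} = - 6 \left(1 y + 1\right) = - 6 \left(y + 1\right) = - 6 \left(1 + y\right) = -6 - 6 y$)
$K{\left(a \right)} = 2 a^{2}$ ($K{\left(a \right)} = a 2 a = 2 a^{2}$)
$\frac{2035}{K{\left(59 \right)}} + \frac{3911}{Z{\left(48 \right)}} = \frac{2035}{2 \cdot 59^{2}} + \frac{3911}{-6 - 288} = \frac{2035}{2 \cdot 3481} + \frac{3911}{-6 - 288} = \frac{2035}{6962} + \frac{3911}{-294} = 2035 \cdot \frac{1}{6962} + 3911 \left(- \frac{1}{294}\right) = \frac{2035}{6962} - \frac{3911}{294} = - \frac{6657523}{511707}$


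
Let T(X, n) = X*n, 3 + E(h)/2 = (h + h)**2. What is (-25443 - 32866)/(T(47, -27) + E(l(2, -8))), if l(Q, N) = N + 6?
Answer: 58309/1243 ≈ 46.910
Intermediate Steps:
l(Q, N) = 6 + N
E(h) = -6 + 8*h**2 (E(h) = -6 + 2*(h + h)**2 = -6 + 2*(2*h)**2 = -6 + 2*(4*h**2) = -6 + 8*h**2)
(-25443 - 32866)/(T(47, -27) + E(l(2, -8))) = (-25443 - 32866)/(47*(-27) + (-6 + 8*(6 - 8)**2)) = -58309/(-1269 + (-6 + 8*(-2)**2)) = -58309/(-1269 + (-6 + 8*4)) = -58309/(-1269 + (-6 + 32)) = -58309/(-1269 + 26) = -58309/(-1243) = -58309*(-1/1243) = 58309/1243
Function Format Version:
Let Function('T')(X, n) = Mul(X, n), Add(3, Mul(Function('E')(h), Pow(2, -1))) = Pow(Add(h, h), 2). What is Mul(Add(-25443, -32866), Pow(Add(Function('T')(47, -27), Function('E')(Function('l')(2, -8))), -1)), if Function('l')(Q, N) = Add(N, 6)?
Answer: Rational(58309, 1243) ≈ 46.910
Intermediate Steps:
Function('l')(Q, N) = Add(6, N)
Function('E')(h) = Add(-6, Mul(8, Pow(h, 2))) (Function('E')(h) = Add(-6, Mul(2, Pow(Add(h, h), 2))) = Add(-6, Mul(2, Pow(Mul(2, h), 2))) = Add(-6, Mul(2, Mul(4, Pow(h, 2)))) = Add(-6, Mul(8, Pow(h, 2))))
Mul(Add(-25443, -32866), Pow(Add(Function('T')(47, -27), Function('E')(Function('l')(2, -8))), -1)) = Mul(Add(-25443, -32866), Pow(Add(Mul(47, -27), Add(-6, Mul(8, Pow(Add(6, -8), 2)))), -1)) = Mul(-58309, Pow(Add(-1269, Add(-6, Mul(8, Pow(-2, 2)))), -1)) = Mul(-58309, Pow(Add(-1269, Add(-6, Mul(8, 4))), -1)) = Mul(-58309, Pow(Add(-1269, Add(-6, 32)), -1)) = Mul(-58309, Pow(Add(-1269, 26), -1)) = Mul(-58309, Pow(-1243, -1)) = Mul(-58309, Rational(-1, 1243)) = Rational(58309, 1243)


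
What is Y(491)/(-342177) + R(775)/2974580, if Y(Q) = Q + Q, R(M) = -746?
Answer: -1588150801/508916430330 ≈ -0.0031206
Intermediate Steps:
Y(Q) = 2*Q
Y(491)/(-342177) + R(775)/2974580 = (2*491)/(-342177) - 746/2974580 = 982*(-1/342177) - 746*1/2974580 = -982/342177 - 373/1487290 = -1588150801/508916430330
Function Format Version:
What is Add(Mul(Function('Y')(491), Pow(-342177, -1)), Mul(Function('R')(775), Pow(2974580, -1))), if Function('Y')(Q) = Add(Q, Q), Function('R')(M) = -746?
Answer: Rational(-1588150801, 508916430330) ≈ -0.0031206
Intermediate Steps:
Function('Y')(Q) = Mul(2, Q)
Add(Mul(Function('Y')(491), Pow(-342177, -1)), Mul(Function('R')(775), Pow(2974580, -1))) = Add(Mul(Mul(2, 491), Pow(-342177, -1)), Mul(-746, Pow(2974580, -1))) = Add(Mul(982, Rational(-1, 342177)), Mul(-746, Rational(1, 2974580))) = Add(Rational(-982, 342177), Rational(-373, 1487290)) = Rational(-1588150801, 508916430330)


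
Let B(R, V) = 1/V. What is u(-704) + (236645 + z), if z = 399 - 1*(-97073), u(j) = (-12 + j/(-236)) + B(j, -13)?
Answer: 256260764/767 ≈ 3.3411e+5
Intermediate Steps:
u(j) = -157/13 - j/236 (u(j) = (-12 + j/(-236)) + 1/(-13) = (-12 + j*(-1/236)) - 1/13 = (-12 - j/236) - 1/13 = -157/13 - j/236)
z = 97472 (z = 399 + 97073 = 97472)
u(-704) + (236645 + z) = (-157/13 - 1/236*(-704)) + (236645 + 97472) = (-157/13 + 176/59) + 334117 = -6975/767 + 334117 = 256260764/767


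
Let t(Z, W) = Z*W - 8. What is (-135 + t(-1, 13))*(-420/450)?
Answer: 728/5 ≈ 145.60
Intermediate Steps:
t(Z, W) = -8 + W*Z (t(Z, W) = W*Z - 8 = -8 + W*Z)
(-135 + t(-1, 13))*(-420/450) = (-135 + (-8 + 13*(-1)))*(-420/450) = (-135 + (-8 - 13))*(-420*1/450) = (-135 - 21)*(-14/15) = -156*(-14/15) = 728/5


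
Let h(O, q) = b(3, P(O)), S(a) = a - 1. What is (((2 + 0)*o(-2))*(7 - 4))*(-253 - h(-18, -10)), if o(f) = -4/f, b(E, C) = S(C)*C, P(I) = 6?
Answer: -3396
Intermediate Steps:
S(a) = -1 + a
b(E, C) = C*(-1 + C) (b(E, C) = (-1 + C)*C = C*(-1 + C))
h(O, q) = 30 (h(O, q) = 6*(-1 + 6) = 6*5 = 30)
(((2 + 0)*o(-2))*(7 - 4))*(-253 - h(-18, -10)) = (((2 + 0)*(-4/(-2)))*(7 - 4))*(-253 - 1*30) = ((2*(-4*(-1/2)))*3)*(-253 - 30) = ((2*2)*3)*(-283) = (4*3)*(-283) = 12*(-283) = -3396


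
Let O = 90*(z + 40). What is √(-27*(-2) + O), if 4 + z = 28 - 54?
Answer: 3*√106 ≈ 30.887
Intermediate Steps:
z = -30 (z = -4 + (28 - 54) = -4 - 26 = -30)
O = 900 (O = 90*(-30 + 40) = 90*10 = 900)
√(-27*(-2) + O) = √(-27*(-2) + 900) = √(54 + 900) = √954 = 3*√106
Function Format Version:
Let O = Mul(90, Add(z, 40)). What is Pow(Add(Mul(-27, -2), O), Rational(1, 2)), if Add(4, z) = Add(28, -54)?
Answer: Mul(3, Pow(106, Rational(1, 2))) ≈ 30.887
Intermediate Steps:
z = -30 (z = Add(-4, Add(28, -54)) = Add(-4, -26) = -30)
O = 900 (O = Mul(90, Add(-30, 40)) = Mul(90, 10) = 900)
Pow(Add(Mul(-27, -2), O), Rational(1, 2)) = Pow(Add(Mul(-27, -2), 900), Rational(1, 2)) = Pow(Add(54, 900), Rational(1, 2)) = Pow(954, Rational(1, 2)) = Mul(3, Pow(106, Rational(1, 2)))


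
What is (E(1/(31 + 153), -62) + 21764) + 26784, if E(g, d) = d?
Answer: 48486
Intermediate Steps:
(E(1/(31 + 153), -62) + 21764) + 26784 = (-62 + 21764) + 26784 = 21702 + 26784 = 48486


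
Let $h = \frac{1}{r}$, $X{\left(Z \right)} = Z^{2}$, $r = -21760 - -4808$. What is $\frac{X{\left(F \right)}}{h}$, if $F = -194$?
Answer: $-638005472$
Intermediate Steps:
$r = -16952$ ($r = -21760 + 4808 = -16952$)
$h = - \frac{1}{16952}$ ($h = \frac{1}{-16952} = - \frac{1}{16952} \approx -5.899 \cdot 10^{-5}$)
$\frac{X{\left(F \right)}}{h} = \frac{\left(-194\right)^{2}}{- \frac{1}{16952}} = 37636 \left(-16952\right) = -638005472$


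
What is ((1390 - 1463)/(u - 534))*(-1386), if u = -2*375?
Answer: -16863/214 ≈ -78.799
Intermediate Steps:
u = -750
((1390 - 1463)/(u - 534))*(-1386) = ((1390 - 1463)/(-750 - 534))*(-1386) = -73/(-1284)*(-1386) = -73*(-1/1284)*(-1386) = (73/1284)*(-1386) = -16863/214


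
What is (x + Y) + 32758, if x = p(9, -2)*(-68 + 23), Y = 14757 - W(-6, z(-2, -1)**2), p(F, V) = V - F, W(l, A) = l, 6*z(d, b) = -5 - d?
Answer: 48016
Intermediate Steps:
z(d, b) = -5/6 - d/6 (z(d, b) = (-5 - d)/6 = -5/6 - d/6)
Y = 14763 (Y = 14757 - 1*(-6) = 14757 + 6 = 14763)
x = 495 (x = (-2 - 1*9)*(-68 + 23) = (-2 - 9)*(-45) = -11*(-45) = 495)
(x + Y) + 32758 = (495 + 14763) + 32758 = 15258 + 32758 = 48016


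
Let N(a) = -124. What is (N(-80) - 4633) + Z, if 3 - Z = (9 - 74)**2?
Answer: -8979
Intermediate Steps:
Z = -4222 (Z = 3 - (9 - 74)**2 = 3 - 1*(-65)**2 = 3 - 1*4225 = 3 - 4225 = -4222)
(N(-80) - 4633) + Z = (-124 - 4633) - 4222 = -4757 - 4222 = -8979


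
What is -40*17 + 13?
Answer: -667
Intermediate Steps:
-40*17 + 13 = -680 + 13 = -667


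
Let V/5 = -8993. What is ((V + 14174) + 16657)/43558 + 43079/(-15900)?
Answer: -1050582841/346286100 ≈ -3.0339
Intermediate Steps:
V = -44965 (V = 5*(-8993) = -44965)
((V + 14174) + 16657)/43558 + 43079/(-15900) = ((-44965 + 14174) + 16657)/43558 + 43079/(-15900) = (-30791 + 16657)*(1/43558) + 43079*(-1/15900) = -14134*1/43558 - 43079/15900 = -7067/21779 - 43079/15900 = -1050582841/346286100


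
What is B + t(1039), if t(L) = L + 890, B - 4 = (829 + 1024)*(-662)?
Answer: -1224753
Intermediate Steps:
B = -1226682 (B = 4 + (829 + 1024)*(-662) = 4 + 1853*(-662) = 4 - 1226686 = -1226682)
t(L) = 890 + L
B + t(1039) = -1226682 + (890 + 1039) = -1226682 + 1929 = -1224753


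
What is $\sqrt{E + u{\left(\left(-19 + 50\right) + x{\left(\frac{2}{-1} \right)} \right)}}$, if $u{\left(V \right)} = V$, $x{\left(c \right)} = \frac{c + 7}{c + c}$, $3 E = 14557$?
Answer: $\frac{\sqrt{175755}}{6} \approx 69.872$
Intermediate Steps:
$E = \frac{14557}{3}$ ($E = \frac{1}{3} \cdot 14557 = \frac{14557}{3} \approx 4852.3$)
$x{\left(c \right)} = \frac{7 + c}{2 c}$
$\sqrt{E + u{\left(\left(-19 + 50\right) + x{\left(\frac{2}{-1} \right)} \right)}} = \sqrt{\frac{14557}{3} + \left(\left(-19 + 50\right) + \frac{7 + \frac{2}{-1}}{2 \frac{2}{-1}}\right)} = \sqrt{\frac{14557}{3} + \left(31 + \frac{7 + 2 \left(-1\right)}{2 \cdot 2 \left(-1\right)}\right)} = \sqrt{\frac{14557}{3} + \left(31 + \frac{7 - 2}{2 \left(-2\right)}\right)} = \sqrt{\frac{14557}{3} + \left(31 + \frac{1}{2} \left(- \frac{1}{2}\right) 5\right)} = \sqrt{\frac{14557}{3} + \left(31 - \frac{5}{4}\right)} = \sqrt{\frac{14557}{3} + \frac{119}{4}} = \sqrt{\frac{58585}{12}} = \frac{\sqrt{175755}}{6}$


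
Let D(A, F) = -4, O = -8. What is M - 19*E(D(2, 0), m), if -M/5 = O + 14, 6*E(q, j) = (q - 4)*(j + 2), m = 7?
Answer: 198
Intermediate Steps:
E(q, j) = (-4 + q)*(2 + j)/6 (E(q, j) = ((q - 4)*(j + 2))/6 = ((-4 + q)*(2 + j))/6 = (-4 + q)*(2 + j)/6)
M = -30 (M = -5*(-8 + 14) = -5*6 = -30)
M - 19*E(D(2, 0), m) = -30 - 19*(-4/3 - 2/3*7 + (1/3)*(-4) + (1/6)*7*(-4)) = -30 - 19*(-4/3 - 14/3 - 4/3 - 14/3) = -30 - 19*(-12) = -30 + 228 = 198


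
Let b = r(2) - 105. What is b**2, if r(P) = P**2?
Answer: 10201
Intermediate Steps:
b = -101 (b = 2**2 - 105 = 4 - 105 = -101)
b**2 = (-101)**2 = 10201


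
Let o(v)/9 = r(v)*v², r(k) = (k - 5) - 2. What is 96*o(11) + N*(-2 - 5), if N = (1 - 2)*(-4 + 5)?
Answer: 418183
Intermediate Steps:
N = -1 (N = -1*1 = -1)
r(k) = -7 + k (r(k) = (-5 + k) - 2 = -7 + k)
o(v) = 9*v²*(-7 + v) (o(v) = 9*((-7 + v)*v²) = 9*(v²*(-7 + v)) = 9*v²*(-7 + v))
96*o(11) + N*(-2 - 5) = 96*(9*11²*(-7 + 11)) - (-2 - 5) = 96*(9*121*4) - 1*(-7) = 96*4356 + 7 = 418176 + 7 = 418183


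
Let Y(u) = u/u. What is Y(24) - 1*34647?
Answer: -34646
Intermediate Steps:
Y(u) = 1
Y(24) - 1*34647 = 1 - 1*34647 = 1 - 34647 = -34646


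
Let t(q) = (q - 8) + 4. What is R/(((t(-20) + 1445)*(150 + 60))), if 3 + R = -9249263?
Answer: -4624633/149205 ≈ -30.995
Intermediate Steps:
R = -9249266 (R = -3 - 9249263 = -9249266)
t(q) = -4 + q (t(q) = (-8 + q) + 4 = -4 + q)
R/(((t(-20) + 1445)*(150 + 60))) = -9249266*1/((150 + 60)*((-4 - 20) + 1445)) = -9249266*1/(210*(-24 + 1445)) = -9249266/(1421*210) = -9249266/298410 = -9249266*1/298410 = -4624633/149205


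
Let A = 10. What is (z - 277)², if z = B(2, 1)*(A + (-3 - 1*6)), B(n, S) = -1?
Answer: 77284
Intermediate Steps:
z = -1 (z = -(10 + (-3 - 1*6)) = -(10 + (-3 - 6)) = -(10 - 9) = -1*1 = -1)
(z - 277)² = (-1 - 277)² = (-278)² = 77284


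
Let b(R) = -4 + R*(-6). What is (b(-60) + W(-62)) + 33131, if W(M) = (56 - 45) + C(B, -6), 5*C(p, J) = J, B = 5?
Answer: 167484/5 ≈ 33497.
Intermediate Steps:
C(p, J) = J/5
b(R) = -4 - 6*R
W(M) = 49/5 (W(M) = (56 - 45) + (1/5)*(-6) = 11 - 6/5 = 49/5)
(b(-60) + W(-62)) + 33131 = ((-4 - 6*(-60)) + 49/5) + 33131 = ((-4 + 360) + 49/5) + 33131 = (356 + 49/5) + 33131 = 1829/5 + 33131 = 167484/5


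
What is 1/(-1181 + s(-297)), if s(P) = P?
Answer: -1/1478 ≈ -0.00067659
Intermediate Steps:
1/(-1181 + s(-297)) = 1/(-1181 - 297) = 1/(-1478) = -1/1478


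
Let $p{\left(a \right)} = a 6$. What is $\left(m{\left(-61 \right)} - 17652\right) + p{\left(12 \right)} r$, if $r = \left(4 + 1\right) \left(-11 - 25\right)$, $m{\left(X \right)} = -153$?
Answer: $-30765$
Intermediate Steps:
$p{\left(a \right)} = 6 a$
$r = -180$ ($r = 5 \left(-36\right) = -180$)
$\left(m{\left(-61 \right)} - 17652\right) + p{\left(12 \right)} r = \left(-153 - 17652\right) + 6 \cdot 12 \left(-180\right) = -17805 + 72 \left(-180\right) = -17805 - 12960 = -30765$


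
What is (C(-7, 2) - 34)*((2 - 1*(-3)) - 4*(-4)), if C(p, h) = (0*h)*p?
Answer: -714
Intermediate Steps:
C(p, h) = 0 (C(p, h) = 0*p = 0)
(C(-7, 2) - 34)*((2 - 1*(-3)) - 4*(-4)) = (0 - 34)*((2 - 1*(-3)) - 4*(-4)) = -34*((2 + 3) + 16) = -34*(5 + 16) = -34*21 = -714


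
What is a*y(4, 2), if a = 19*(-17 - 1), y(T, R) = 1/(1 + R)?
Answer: -114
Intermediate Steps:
a = -342 (a = 19*(-18) = -342)
a*y(4, 2) = -342/(1 + 2) = -342/3 = -342*⅓ = -114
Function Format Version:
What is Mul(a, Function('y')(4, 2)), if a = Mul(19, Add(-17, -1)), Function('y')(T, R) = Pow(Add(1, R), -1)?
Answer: -114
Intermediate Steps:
a = -342 (a = Mul(19, -18) = -342)
Mul(a, Function('y')(4, 2)) = Mul(-342, Pow(Add(1, 2), -1)) = Mul(-342, Pow(3, -1)) = Mul(-342, Rational(1, 3)) = -114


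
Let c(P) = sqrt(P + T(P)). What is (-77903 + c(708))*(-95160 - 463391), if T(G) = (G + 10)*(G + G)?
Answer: 43512798553 - 3351306*sqrt(28261) ≈ 4.2949e+10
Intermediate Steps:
T(G) = 2*G*(10 + G) (T(G) = (10 + G)*(2*G) = 2*G*(10 + G))
c(P) = sqrt(P + 2*P*(10 + P))
(-77903 + c(708))*(-95160 - 463391) = (-77903 + sqrt(708*(21 + 2*708)))*(-95160 - 463391) = (-77903 + sqrt(708*(21 + 1416)))*(-558551) = (-77903 + sqrt(708*1437))*(-558551) = (-77903 + sqrt(1017396))*(-558551) = (-77903 + 6*sqrt(28261))*(-558551) = 43512798553 - 3351306*sqrt(28261)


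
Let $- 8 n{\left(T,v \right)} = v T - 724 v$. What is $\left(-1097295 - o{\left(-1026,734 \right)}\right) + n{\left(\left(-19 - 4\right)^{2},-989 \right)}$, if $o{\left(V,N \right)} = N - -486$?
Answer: $- \frac{8980975}{8} \approx -1.1226 \cdot 10^{6}$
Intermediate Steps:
$o{\left(V,N \right)} = 486 + N$ ($o{\left(V,N \right)} = N + 486 = 486 + N$)
$n{\left(T,v \right)} = \frac{181 v}{2} - \frac{T v}{8}$ ($n{\left(T,v \right)} = - \frac{v T - 724 v}{8} = - \frac{T v - 724 v}{8} = - \frac{- 724 v + T v}{8} = \frac{181 v}{2} - \frac{T v}{8}$)
$\left(-1097295 - o{\left(-1026,734 \right)}\right) + n{\left(\left(-19 - 4\right)^{2},-989 \right)} = \left(-1097295 - \left(486 + 734\right)\right) + \frac{1}{8} \left(-989\right) \left(724 - \left(-19 - 4\right)^{2}\right) = \left(-1097295 - 1220\right) + \frac{1}{8} \left(-989\right) \left(724 - \left(-23\right)^{2}\right) = \left(-1097295 - 1220\right) + \frac{1}{8} \left(-989\right) \left(724 - 529\right) = -1098515 + \frac{1}{8} \left(-989\right) \left(724 - 529\right) = -1098515 + \frac{1}{8} \left(-989\right) 195 = -1098515 - \frac{192855}{8} = - \frac{8980975}{8}$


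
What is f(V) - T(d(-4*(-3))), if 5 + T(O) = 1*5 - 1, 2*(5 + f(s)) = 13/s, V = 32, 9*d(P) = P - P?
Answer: -243/64 ≈ -3.7969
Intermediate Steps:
d(P) = 0 (d(P) = (P - P)/9 = (⅑)*0 = 0)
f(s) = -5 + 13/(2*s) (f(s) = -5 + (13/s)/2 = -5 + 13/(2*s))
T(O) = -1 (T(O) = -5 + (1*5 - 1) = -5 + (5 - 1) = -5 + 4 = -1)
f(V) - T(d(-4*(-3))) = (-5 + (13/2)/32) - 1*(-1) = (-5 + (13/2)*(1/32)) + 1 = (-5 + 13/64) + 1 = -307/64 + 1 = -243/64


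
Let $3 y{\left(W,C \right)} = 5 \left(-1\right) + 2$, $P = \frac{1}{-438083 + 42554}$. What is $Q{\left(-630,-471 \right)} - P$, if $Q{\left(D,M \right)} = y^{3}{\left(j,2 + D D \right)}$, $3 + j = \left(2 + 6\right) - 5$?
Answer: $- \frac{395528}{395529} \approx -1.0$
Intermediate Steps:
$j = 0$ ($j = -3 + \left(\left(2 + 6\right) - 5\right) = -3 + \left(8 - 5\right) = -3 + 3 = 0$)
$P = - \frac{1}{395529}$ ($P = \frac{1}{-395529} = - \frac{1}{395529} \approx -2.5283 \cdot 10^{-6}$)
$y{\left(W,C \right)} = -1$ ($y{\left(W,C \right)} = \frac{5 \left(-1\right) + 2}{3} = \frac{-5 + 2}{3} = \frac{1}{3} \left(-3\right) = -1$)
$Q{\left(D,M \right)} = -1$ ($Q{\left(D,M \right)} = \left(-1\right)^{3} = -1$)
$Q{\left(-630,-471 \right)} - P = -1 - - \frac{1}{395529} = -1 + \frac{1}{395529} = - \frac{395528}{395529}$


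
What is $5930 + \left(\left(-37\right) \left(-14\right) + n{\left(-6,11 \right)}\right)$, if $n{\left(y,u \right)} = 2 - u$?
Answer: $6439$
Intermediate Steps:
$5930 + \left(\left(-37\right) \left(-14\right) + n{\left(-6,11 \right)}\right) = 5930 + \left(\left(-37\right) \left(-14\right) + \left(2 - 11\right)\right) = 5930 + \left(518 + \left(2 - 11\right)\right) = 5930 + \left(518 - 9\right) = 5930 + 509 = 6439$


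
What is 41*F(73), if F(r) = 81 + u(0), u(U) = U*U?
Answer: 3321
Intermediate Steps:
u(U) = U²
F(r) = 81 (F(r) = 81 + 0² = 81 + 0 = 81)
41*F(73) = 41*81 = 3321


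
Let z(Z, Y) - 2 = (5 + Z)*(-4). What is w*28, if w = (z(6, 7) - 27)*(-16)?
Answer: 30912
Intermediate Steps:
z(Z, Y) = -18 - 4*Z (z(Z, Y) = 2 + (5 + Z)*(-4) = 2 + (-20 - 4*Z) = -18 - 4*Z)
w = 1104 (w = ((-18 - 4*6) - 27)*(-16) = ((-18 - 24) - 27)*(-16) = (-42 - 27)*(-16) = -69*(-16) = 1104)
w*28 = 1104*28 = 30912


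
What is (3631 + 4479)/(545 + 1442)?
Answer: 8110/1987 ≈ 4.0815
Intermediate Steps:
(3631 + 4479)/(545 + 1442) = 8110/1987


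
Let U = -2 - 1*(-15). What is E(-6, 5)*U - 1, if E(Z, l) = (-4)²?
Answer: 207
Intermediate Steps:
U = 13 (U = -2 + 15 = 13)
E(Z, l) = 16
E(-6, 5)*U - 1 = 16*13 - 1 = 208 - 1 = 207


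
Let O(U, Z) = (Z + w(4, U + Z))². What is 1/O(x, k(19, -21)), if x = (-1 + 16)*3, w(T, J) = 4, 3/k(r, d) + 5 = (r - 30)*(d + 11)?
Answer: 1225/19881 ≈ 0.061617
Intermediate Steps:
k(r, d) = 3/(-5 + (-30 + r)*(11 + d)) (k(r, d) = 3/(-5 + (r - 30)*(d + 11)) = 3/(-5 + (-30 + r)*(11 + d)))
x = 45 (x = 15*3 = 45)
O(U, Z) = (4 + Z)² (O(U, Z) = (Z + 4)² = (4 + Z)²)
1/O(x, k(19, -21)) = 1/((4 + 3/(-335 - 30*(-21) + 11*19 - 21*19))²) = 1/((4 + 3/(-335 + 630 + 209 - 399))²) = 1/((4 + 3/105)²) = 1/((4 + 3*(1/105))²) = 1/((4 + 1/35)²) = 1/((141/35)²) = 1/(19881/1225) = 1225/19881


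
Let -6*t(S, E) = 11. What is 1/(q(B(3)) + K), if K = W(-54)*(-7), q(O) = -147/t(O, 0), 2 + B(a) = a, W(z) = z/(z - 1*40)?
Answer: 517/39375 ≈ 0.013130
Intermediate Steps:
t(S, E) = -11/6 (t(S, E) = -1/6*11 = -11/6)
W(z) = z/(-40 + z) (W(z) = z/(z - 40) = z/(-40 + z))
B(a) = -2 + a
q(O) = 882/11 (q(O) = -147/(-11/6) = -147*(-6/11) = 882/11)
K = -189/47 (K = -54/(-40 - 54)*(-7) = -54/(-94)*(-7) = -54*(-1/94)*(-7) = (27/47)*(-7) = -189/47 ≈ -4.0213)
1/(q(B(3)) + K) = 1/(882/11 - 189/47) = 1/(39375/517) = 517/39375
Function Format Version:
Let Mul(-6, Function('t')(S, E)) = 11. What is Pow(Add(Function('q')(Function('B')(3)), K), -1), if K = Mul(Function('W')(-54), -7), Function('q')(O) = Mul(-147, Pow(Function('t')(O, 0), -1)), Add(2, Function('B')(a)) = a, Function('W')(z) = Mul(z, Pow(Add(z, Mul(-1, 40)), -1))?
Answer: Rational(517, 39375) ≈ 0.013130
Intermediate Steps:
Function('t')(S, E) = Rational(-11, 6) (Function('t')(S, E) = Mul(Rational(-1, 6), 11) = Rational(-11, 6))
Function('W')(z) = Mul(z, Pow(Add(-40, z), -1)) (Function('W')(z) = Mul(z, Pow(Add(z, -40), -1)) = Mul(z, Pow(Add(-40, z), -1)))
Function('B')(a) = Add(-2, a)
Function('q')(O) = Rational(882, 11) (Function('q')(O) = Mul(-147, Pow(Rational(-11, 6), -1)) = Mul(-147, Rational(-6, 11)) = Rational(882, 11))
K = Rational(-189, 47) (K = Mul(Mul(-54, Pow(Add(-40, -54), -1)), -7) = Mul(Mul(-54, Pow(-94, -1)), -7) = Mul(Mul(-54, Rational(-1, 94)), -7) = Mul(Rational(27, 47), -7) = Rational(-189, 47) ≈ -4.0213)
Pow(Add(Function('q')(Function('B')(3)), K), -1) = Pow(Add(Rational(882, 11), Rational(-189, 47)), -1) = Pow(Rational(39375, 517), -1) = Rational(517, 39375)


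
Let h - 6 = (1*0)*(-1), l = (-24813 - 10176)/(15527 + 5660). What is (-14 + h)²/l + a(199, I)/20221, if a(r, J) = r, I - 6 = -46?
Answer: -27412066117/707512569 ≈ -38.744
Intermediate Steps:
I = -40 (I = 6 - 46 = -40)
l = -34989/21187 ≈ -1.6514
h = 6 (h = 6 + (1*0)*(-1) = 6 + 0*(-1) = 6 + 0 = 6)
(-14 + h)²/l + a(199, I)/20221 = (-14 + 6)²/(-34989/21187) + 199/20221 = (-8)²*(-21187/34989) + 199*(1/20221) = 64*(-21187/34989) + 199/20221 = -1355968/34989 + 199/20221 = -27412066117/707512569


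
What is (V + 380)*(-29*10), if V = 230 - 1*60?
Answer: -159500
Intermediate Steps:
V = 170 (V = 230 - 60 = 170)
(V + 380)*(-29*10) = (170 + 380)*(-29*10) = 550*(-290) = -159500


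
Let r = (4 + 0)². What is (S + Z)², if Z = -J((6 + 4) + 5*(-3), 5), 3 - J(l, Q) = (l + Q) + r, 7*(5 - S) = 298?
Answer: 29584/49 ≈ 603.75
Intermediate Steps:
r = 16 (r = 4² = 16)
S = -263/7 (S = 5 - ⅐*298 = 5 - 298/7 = -263/7 ≈ -37.571)
J(l, Q) = -13 - Q - l (J(l, Q) = 3 - ((l + Q) + 16) = 3 - ((Q + l) + 16) = 3 - (16 + Q + l) = 3 + (-16 - Q - l) = -13 - Q - l)
Z = 13 (Z = -(-13 - 1*5 - ((6 + 4) + 5*(-3))) = -(-13 - 5 - (10 - 15)) = -(-13 - 5 - 1*(-5)) = -(-13 - 5 + 5) = -1*(-13) = 13)
(S + Z)² = (-263/7 + 13)² = (-172/7)² = 29584/49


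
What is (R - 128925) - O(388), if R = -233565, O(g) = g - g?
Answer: -362490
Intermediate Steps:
O(g) = 0
(R - 128925) - O(388) = (-233565 - 128925) - 1*0 = -362490 + 0 = -362490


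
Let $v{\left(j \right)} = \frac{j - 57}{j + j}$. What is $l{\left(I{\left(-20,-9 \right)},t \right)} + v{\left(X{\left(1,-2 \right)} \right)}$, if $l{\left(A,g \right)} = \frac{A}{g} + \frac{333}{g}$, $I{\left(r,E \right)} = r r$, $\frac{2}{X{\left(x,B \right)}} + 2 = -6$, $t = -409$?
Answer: $\frac{92195}{818} \approx 112.71$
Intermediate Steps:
$X{\left(x,B \right)} = - \frac{1}{4}$ ($X{\left(x,B \right)} = \frac{2}{-2 - 6} = \frac{2}{-8} = 2 \left(- \frac{1}{8}\right) = - \frac{1}{4}$)
$I{\left(r,E \right)} = r^{2}$
$v{\left(j \right)} = \frac{-57 + j}{2 j}$
$l{\left(A,g \right)} = \frac{333}{g} + \frac{A}{g}$
$l{\left(I{\left(-20,-9 \right)},t \right)} + v{\left(X{\left(1,-2 \right)} \right)} = \frac{333 + \left(-20\right)^{2}}{-409} + \frac{-57 - \frac{1}{4}}{2 \left(- \frac{1}{4}\right)} = - \frac{333 + 400}{409} + \frac{1}{2} \left(-4\right) \left(- \frac{229}{4}\right) = \left(- \frac{1}{409}\right) 733 + \frac{229}{2} = - \frac{733}{409} + \frac{229}{2} = \frac{92195}{818}$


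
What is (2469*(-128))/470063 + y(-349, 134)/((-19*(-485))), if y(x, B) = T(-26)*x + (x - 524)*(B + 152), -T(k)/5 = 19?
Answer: -104691685829/4331630545 ≈ -24.169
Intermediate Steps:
T(k) = -95 (T(k) = -5*19 = -95)
y(x, B) = -95*x + (-524 + x)*(152 + B) (y(x, B) = -95*x + (x - 524)*(B + 152) = -95*x + (-524 + x)*(152 + B))
(2469*(-128))/470063 + y(-349, 134)/((-19*(-485))) = (2469*(-128))/470063 + (-79648 - 524*134 + 57*(-349) + 134*(-349))/((-19*(-485))) = -316032*1/470063 + (-79648 - 70216 - 19893 - 46766)/9215 = -316032/470063 - 216523*1/9215 = -316032/470063 - 216523/9215 = -104691685829/4331630545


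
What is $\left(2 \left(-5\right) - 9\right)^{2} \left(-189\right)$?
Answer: $-68229$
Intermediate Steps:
$\left(2 \left(-5\right) - 9\right)^{2} \left(-189\right) = \left(-10 - 9\right)^{2} \left(-189\right) = \left(-19\right)^{2} \left(-189\right) = 361 \left(-189\right) = -68229$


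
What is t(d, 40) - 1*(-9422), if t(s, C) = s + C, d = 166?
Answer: 9628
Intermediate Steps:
t(s, C) = C + s
t(d, 40) - 1*(-9422) = (40 + 166) - 1*(-9422) = 206 + 9422 = 9628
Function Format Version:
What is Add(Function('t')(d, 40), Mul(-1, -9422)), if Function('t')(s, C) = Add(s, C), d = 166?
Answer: 9628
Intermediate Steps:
Function('t')(s, C) = Add(C, s)
Add(Function('t')(d, 40), Mul(-1, -9422)) = Add(Add(40, 166), Mul(-1, -9422)) = Add(206, 9422) = 9628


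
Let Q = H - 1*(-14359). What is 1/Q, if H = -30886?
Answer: -1/16527 ≈ -6.0507e-5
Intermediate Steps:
Q = -16527 (Q = -30886 - 1*(-14359) = -30886 + 14359 = -16527)
1/Q = 1/(-16527) = -1/16527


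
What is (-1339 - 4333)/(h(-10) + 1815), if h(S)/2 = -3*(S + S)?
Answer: -5672/1935 ≈ -2.9313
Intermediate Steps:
h(S) = -12*S (h(S) = 2*(-3*(S + S)) = 2*(-6*S) = -12*S)
(-1339 - 4333)/(h(-10) + 1815) = (-1339 - 4333)/(-12*(-10) + 1815) = -5672/(120 + 1815) = -5672/1935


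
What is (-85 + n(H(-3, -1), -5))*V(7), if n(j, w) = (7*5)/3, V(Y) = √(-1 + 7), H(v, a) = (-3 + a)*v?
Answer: -220*√6/3 ≈ -179.63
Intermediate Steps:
H(v, a) = v*(-3 + a)
V(Y) = √6
n(j, w) = 35/3 (n(j, w) = 35*(⅓) = 35/3)
(-85 + n(H(-3, -1), -5))*V(7) = (-85 + 35/3)*√6 = -220*√6/3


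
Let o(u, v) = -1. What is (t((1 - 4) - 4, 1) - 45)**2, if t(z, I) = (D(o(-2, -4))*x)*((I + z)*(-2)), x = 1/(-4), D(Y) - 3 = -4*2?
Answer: 900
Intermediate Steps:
D(Y) = -5 (D(Y) = 3 - 4*2 = 3 - 8 = -5)
x = -1/4 ≈ -0.25000
t(z, I) = -5*I/2 - 5*z/2 (t(z, I) = (-5*(-1/4))*((I + z)*(-2)) = 5*(-2*I - 2*z)/4 = -5*I/2 - 5*z/2)
(t((1 - 4) - 4, 1) - 45)**2 = ((-5/2*1 - 5*((1 - 4) - 4)/2) - 45)**2 = ((-5/2 - 5*(-3 - 4)/2) - 45)**2 = ((-5/2 - 5/2*(-7)) - 45)**2 = ((-5/2 + 35/2) - 45)**2 = (15 - 45)**2 = (-30)**2 = 900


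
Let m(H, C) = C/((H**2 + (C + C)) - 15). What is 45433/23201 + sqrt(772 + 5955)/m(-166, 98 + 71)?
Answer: 45433/23201 + 864249*sqrt(7)/169 ≈ 13532.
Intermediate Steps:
m(H, C) = C/(-15 + H**2 + 2*C) (m(H, C) = C/((H**2 + 2*C) - 15) = C/(-15 + H**2 + 2*C))
45433/23201 + sqrt(772 + 5955)/m(-166, 98 + 71) = 45433/23201 + sqrt(772 + 5955)/(((98 + 71)/(-15 + (-166)**2 + 2*(98 + 71)))) = 45433*(1/23201) + sqrt(6727)/((169/(-15 + 27556 + 2*169))) = 45433/23201 + (31*sqrt(7))/((169/(-15 + 27556 + 338))) = 45433/23201 + (31*sqrt(7))/((169/27879)) = 45433/23201 + (31*sqrt(7))/((169*(1/27879))) = 45433/23201 + (31*sqrt(7))/(169/27879) = 45433/23201 + (31*sqrt(7))*(27879/169) = 45433/23201 + 864249*sqrt(7)/169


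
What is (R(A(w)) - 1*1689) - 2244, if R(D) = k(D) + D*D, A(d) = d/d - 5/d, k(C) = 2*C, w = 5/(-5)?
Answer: -3885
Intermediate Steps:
w = -1 (w = 5*(-⅕) = -1)
A(d) = 1 - 5/d
R(D) = D² + 2*D (R(D) = 2*D + D*D = 2*D + D² = D² + 2*D)
(R(A(w)) - 1*1689) - 2244 = (((-5 - 1)/(-1))*(2 + (-5 - 1)/(-1)) - 1*1689) - 2244 = ((-1*(-6))*(2 - 1*(-6)) - 1689) - 2244 = (6*(2 + 6) - 1689) - 2244 = (6*8 - 1689) - 2244 = (48 - 1689) - 2244 = -1641 - 2244 = -3885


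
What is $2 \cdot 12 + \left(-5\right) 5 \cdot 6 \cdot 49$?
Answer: $-7326$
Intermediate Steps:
$2 \cdot 12 + \left(-5\right) 5 \cdot 6 \cdot 49 = 24 + \left(-25\right) 6 \cdot 49 = 24 - 7350 = -7326$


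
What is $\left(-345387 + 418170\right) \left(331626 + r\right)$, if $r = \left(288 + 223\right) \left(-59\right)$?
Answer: $21942400491$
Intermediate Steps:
$r = -30149$ ($r = 511 \left(-59\right) = -30149$)
$\left(-345387 + 418170\right) \left(331626 + r\right) = \left(-345387 + 418170\right) \left(331626 - 30149\right) = 72783 \cdot 301477 = 21942400491$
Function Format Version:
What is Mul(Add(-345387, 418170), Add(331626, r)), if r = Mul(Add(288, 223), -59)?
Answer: 21942400491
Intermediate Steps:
r = -30149 (r = Mul(511, -59) = -30149)
Mul(Add(-345387, 418170), Add(331626, r)) = Mul(Add(-345387, 418170), Add(331626, -30149)) = Mul(72783, 301477) = 21942400491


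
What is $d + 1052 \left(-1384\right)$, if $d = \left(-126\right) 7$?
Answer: $-1456850$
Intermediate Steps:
$d = -882$
$d + 1052 \left(-1384\right) = -882 + 1052 \left(-1384\right) = -882 - 1455968 = -1456850$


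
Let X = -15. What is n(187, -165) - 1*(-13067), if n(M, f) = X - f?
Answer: 13217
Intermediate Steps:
n(M, f) = -15 - f
n(187, -165) - 1*(-13067) = (-15 - 1*(-165)) - 1*(-13067) = (-15 + 165) + 13067 = 150 + 13067 = 13217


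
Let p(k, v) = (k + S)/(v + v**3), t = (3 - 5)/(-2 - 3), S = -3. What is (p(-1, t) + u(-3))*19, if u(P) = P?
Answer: -6403/29 ≈ -220.79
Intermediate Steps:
t = 2/5 (t = -2/(-5) = -2*(-1/5) = 2/5 ≈ 0.40000)
p(k, v) = (-3 + k)/(v + v**3) (p(k, v) = (k - 3)/(v + v**3) = (-3 + k)/(v + v**3))
(p(-1, t) + u(-3))*19 = ((-3 - 1)/(2/5 + (2/5)**3) - 3)*19 = (-4/(2/5 + 8/125) - 3)*19 = (-4/(58/125) - 3)*19 = ((125/58)*(-4) - 3)*19 = (-250/29 - 3)*19 = -337/29*19 = -6403/29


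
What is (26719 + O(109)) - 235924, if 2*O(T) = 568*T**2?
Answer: 3164999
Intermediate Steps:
O(T) = 284*T**2 (O(T) = (568*T**2)/2 = 284*T**2)
(26719 + O(109)) - 235924 = (26719 + 284*109**2) - 235924 = (26719 + 284*11881) - 235924 = (26719 + 3374204) - 235924 = 3400923 - 235924 = 3164999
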